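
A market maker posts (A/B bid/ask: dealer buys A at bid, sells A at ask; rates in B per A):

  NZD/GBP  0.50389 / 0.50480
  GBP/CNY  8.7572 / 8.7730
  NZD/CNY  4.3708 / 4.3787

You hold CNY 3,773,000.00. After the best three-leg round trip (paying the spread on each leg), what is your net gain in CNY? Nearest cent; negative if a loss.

Best loop CNY → NZD → GBP → CNY:
CNY 3,773,000.00 ÷ 4.3787 (buy NZD at ask) = NZD 861,671.27
NZD 861,671.27 × 0.50389 (sell NZD at bid) = GBP 434,187.54
GBP 434,187.54 × 8.7572 (sell GBP at bid) = CNY 3,802,267.10

Net profit: CNY 29,267.10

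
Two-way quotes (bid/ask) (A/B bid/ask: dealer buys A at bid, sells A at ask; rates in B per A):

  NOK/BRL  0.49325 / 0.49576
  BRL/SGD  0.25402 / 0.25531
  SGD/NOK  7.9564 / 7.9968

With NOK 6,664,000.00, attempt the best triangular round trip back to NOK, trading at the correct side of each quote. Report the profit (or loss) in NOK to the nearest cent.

Best loop NOK → BRL → SGD → NOK:
NOK 6,664,000.00 × 0.49325 (sell NOK at bid) = BRL 3,287,018.00
BRL 3,287,018.00 × 0.25402 (sell BRL at bid) = SGD 834,968.31
SGD 834,968.31 × 7.9564 (sell SGD at bid) = NOK 6,643,341.88

Net result: NOK -20,658.12 (no profitable arbitrage after spreads)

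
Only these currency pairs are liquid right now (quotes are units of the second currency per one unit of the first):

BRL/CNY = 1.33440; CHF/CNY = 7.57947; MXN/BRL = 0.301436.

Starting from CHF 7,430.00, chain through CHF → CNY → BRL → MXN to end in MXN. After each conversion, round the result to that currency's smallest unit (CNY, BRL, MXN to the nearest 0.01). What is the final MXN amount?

CHF 7,430.00 × 7.57947 = CNY 56,315.46
CNY 56,315.46 ÷ 1.33440 = BRL 42,202.83
BRL 42,202.83 ÷ 0.301436 = MXN 140,005.94

MXN 140,005.94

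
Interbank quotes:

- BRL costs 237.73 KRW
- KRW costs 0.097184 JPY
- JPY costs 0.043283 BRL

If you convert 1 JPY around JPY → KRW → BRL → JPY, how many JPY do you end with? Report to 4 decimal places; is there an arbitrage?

Around JPY → KRW → BRL → JPY: 1 ÷ 0.097184 ÷ 237.73 ÷ 0.043283 = 1.000009
Product ≈ 1 (deviation 0.001%, within rounding noise).

1.0000 (no arbitrage)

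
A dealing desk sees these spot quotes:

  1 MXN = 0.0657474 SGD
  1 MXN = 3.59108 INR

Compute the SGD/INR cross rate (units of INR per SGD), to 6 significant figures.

SGD/INR = 54.6193

1 SGD ÷ 0.0657474 = 15.2097 MXN
15.2097 MXN × 3.59108 = 54.6193 INR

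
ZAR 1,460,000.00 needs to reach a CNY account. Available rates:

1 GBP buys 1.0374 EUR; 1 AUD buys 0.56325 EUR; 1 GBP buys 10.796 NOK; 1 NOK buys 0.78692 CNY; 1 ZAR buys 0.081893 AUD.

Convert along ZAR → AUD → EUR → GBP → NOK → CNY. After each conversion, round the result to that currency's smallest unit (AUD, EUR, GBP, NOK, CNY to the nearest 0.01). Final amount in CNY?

ZAR 1,460,000.00 × 0.081893 = AUD 119,563.78
AUD 119,563.78 × 0.56325 = EUR 67,344.30
EUR 67,344.30 ÷ 1.0374 = GBP 64,916.43
GBP 64,916.43 × 10.796 = NOK 700,837.78
NOK 700,837.78 × 0.78692 = CNY 551,503.27

CNY 551,503.27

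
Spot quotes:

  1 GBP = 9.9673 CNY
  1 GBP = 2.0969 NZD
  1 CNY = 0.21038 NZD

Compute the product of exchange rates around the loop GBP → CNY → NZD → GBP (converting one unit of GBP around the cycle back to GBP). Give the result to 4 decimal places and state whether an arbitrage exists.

1.0000 (no arbitrage)

Around GBP → CNY → NZD → GBP: 1 × 9.9673 × 0.21038 ÷ 2.0969 = 1.000010
Product ≈ 1 (deviation 0.001%, within rounding noise).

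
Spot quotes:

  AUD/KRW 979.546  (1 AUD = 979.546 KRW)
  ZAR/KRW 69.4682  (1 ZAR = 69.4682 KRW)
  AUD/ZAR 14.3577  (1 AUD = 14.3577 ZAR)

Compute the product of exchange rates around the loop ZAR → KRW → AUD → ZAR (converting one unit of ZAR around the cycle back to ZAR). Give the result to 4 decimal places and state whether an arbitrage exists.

Around ZAR → KRW → AUD → ZAR: 1 × 69.4682 ÷ 979.546 × 14.3577 = 1.018230
Product > 1; profitable direction is ZAR → KRW → AUD → ZAR.

1.0182 (arbitrage exists)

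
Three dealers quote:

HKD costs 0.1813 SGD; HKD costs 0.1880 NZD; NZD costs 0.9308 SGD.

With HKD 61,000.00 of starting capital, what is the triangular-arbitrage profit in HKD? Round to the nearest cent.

Profitable loop is HKD → SGD → NZD → HKD:
HKD 61,000.00 × 0.1813 = SGD 11,059.30
SGD 11,059.30 ÷ 0.9308 = NZD 11,881.50
NZD 11,881.50 ÷ 0.1880 = HKD 63,199.47
Profit = HKD 63,199.47 − HKD 61,000.00

Profit: HKD 2,199.47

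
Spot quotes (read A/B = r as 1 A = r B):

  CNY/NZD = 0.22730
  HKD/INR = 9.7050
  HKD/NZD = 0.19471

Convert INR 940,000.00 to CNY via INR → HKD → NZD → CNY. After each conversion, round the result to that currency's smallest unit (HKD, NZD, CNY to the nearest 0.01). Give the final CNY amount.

CNY 82,970.00

INR 940,000.00 ÷ 9.7050 = HKD 96,857.29
HKD 96,857.29 × 0.19471 = NZD 18,859.08
NZD 18,859.08 ÷ 0.22730 = CNY 82,970.00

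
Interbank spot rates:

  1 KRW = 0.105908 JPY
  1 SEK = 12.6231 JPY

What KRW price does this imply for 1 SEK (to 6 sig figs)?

SEK/KRW = 119.189

1 SEK × 12.6231 = 12.6231 JPY
12.6231 JPY ÷ 0.105908 = 119.189 KRW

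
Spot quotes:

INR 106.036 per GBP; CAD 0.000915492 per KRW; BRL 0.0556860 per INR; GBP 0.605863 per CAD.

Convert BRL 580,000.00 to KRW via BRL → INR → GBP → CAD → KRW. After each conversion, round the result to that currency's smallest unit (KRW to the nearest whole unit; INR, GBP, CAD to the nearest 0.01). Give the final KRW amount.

KRW 177,092,285

BRL 580,000.00 ÷ 0.0556860 = INR 10,415,544.30
INR 10,415,544.30 ÷ 106.036 = GBP 98,226.49
GBP 98,226.49 ÷ 0.605863 = CAD 162,126.57
CAD 162,126.57 ÷ 0.000915492 = KRW 177,092,285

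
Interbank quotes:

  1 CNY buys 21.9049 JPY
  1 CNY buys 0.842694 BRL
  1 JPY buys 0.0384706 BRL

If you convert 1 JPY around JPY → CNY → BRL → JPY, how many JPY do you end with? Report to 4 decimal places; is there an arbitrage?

Around JPY → CNY → BRL → JPY: 1 ÷ 21.9049 × 0.842694 ÷ 0.0384706 = 0.999999
Product ≈ 1 (deviation 0.000%, within rounding noise).

1.0000 (no arbitrage)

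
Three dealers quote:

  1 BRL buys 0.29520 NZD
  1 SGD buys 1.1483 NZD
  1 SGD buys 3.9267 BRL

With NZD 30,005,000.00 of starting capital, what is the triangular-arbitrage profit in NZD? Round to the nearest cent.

Profitable loop is NZD → SGD → BRL → NZD:
NZD 30,005,000.00 ÷ 1.1483 = SGD 26,129,931.20
SGD 26,129,931.20 × 3.9267 = BRL 102,604,400.85
BRL 102,604,400.85 × 0.29520 = NZD 30,288,819.13
Profit = NZD 30,288,819.13 − NZD 30,005,000.00

Profit: NZD 283,819.13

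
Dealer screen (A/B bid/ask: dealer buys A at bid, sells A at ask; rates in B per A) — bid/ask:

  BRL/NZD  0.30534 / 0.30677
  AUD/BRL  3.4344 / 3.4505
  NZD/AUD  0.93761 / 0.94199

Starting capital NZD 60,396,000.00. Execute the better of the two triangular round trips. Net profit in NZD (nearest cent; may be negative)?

Net profit: NZD 175,309.93

Best loop NZD → BRL → AUD → NZD:
NZD 60,396,000.00 ÷ 0.30677 (buy BRL at ask) = BRL 196,877,139.22
BRL 196,877,139.22 ÷ 3.4505 (buy AUD at ask) = AUD 57,057,568.24
AUD 57,057,568.24 ÷ 0.94199 (buy NZD at ask) = NZD 60,571,309.93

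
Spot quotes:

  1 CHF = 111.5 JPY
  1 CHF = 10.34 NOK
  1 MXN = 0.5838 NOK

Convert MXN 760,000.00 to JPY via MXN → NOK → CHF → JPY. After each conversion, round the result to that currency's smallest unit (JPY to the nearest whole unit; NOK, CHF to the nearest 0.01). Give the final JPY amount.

MXN 760,000.00 × 0.5838 = NOK 443,688.00
NOK 443,688.00 ÷ 10.34 = CHF 42,909.86
CHF 42,909.86 × 111.5 = JPY 4,784,449

JPY 4,784,449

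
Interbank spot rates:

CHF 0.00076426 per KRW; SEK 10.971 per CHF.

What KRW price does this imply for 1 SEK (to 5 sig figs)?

SEK/KRW = 119.26

1 SEK ÷ 10.971 = 0.0911494 CHF
0.0911494 CHF ÷ 0.00076426 = 119.265 KRW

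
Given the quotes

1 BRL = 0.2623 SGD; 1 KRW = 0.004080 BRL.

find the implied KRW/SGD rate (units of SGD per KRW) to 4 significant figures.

KRW/SGD = 0.001070

1 KRW × 0.004080 = 0.00408 BRL
0.00408 BRL × 0.2623 = 0.00107018 SGD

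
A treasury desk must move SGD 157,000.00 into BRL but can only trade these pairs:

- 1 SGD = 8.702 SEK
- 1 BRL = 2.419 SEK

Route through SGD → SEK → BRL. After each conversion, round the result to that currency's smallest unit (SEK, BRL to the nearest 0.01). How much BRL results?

BRL 564,784.62

SGD 157,000.00 × 8.702 = SEK 1,366,214.00
SEK 1,366,214.00 ÷ 2.419 = BRL 564,784.62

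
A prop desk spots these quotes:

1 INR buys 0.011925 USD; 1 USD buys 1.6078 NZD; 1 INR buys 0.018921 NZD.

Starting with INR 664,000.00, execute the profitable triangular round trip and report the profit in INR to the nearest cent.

Profit: INR 8,844.03

Profitable loop is INR → USD → NZD → INR:
INR 664,000.00 × 0.011925 = USD 7,918.20
USD 7,918.20 × 1.6078 = NZD 12,730.88
NZD 12,730.88 ÷ 0.018921 = INR 672,844.03
Profit = INR 672,844.03 − INR 664,000.00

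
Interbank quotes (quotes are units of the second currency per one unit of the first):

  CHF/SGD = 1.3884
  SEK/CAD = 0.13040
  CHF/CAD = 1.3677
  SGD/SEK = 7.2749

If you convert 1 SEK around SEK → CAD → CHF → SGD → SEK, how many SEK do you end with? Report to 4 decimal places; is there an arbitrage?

Around SEK → CAD → CHF → SGD → SEK: 1 × 0.13040 ÷ 1.3677 × 1.3884 × 7.2749 = 0.963005
Product < 1; profitable direction is SEK → SGD → CHF → CAD → SEK.

0.9630 (arbitrage exists)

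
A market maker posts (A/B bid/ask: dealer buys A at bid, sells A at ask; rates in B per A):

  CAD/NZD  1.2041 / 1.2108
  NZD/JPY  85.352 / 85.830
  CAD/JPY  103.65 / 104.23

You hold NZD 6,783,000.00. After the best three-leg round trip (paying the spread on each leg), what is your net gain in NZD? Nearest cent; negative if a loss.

Net result: NZD -17,816.22 (no profitable arbitrage after spreads)

Best loop NZD → CAD → JPY → NZD:
NZD 6,783,000.00 ÷ 1.2108 (buy CAD at ask) = CAD 5,602,081.27
CAD 5,602,081.27 × 103.65 (sell CAD at bid) = JPY 580,655,723
JPY 580,655,723 ÷ 85.830 (buy NZD at ask) = NZD 6,765,183.78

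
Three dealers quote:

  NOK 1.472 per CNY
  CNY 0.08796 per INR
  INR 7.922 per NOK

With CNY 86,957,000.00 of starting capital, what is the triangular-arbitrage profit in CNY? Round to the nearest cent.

Profit: CNY 2,236,337.92

Profitable loop is CNY → NOK → INR → CNY:
CNY 86,957,000.00 × 1.472 = NOK 128,000,704.00
NOK 128,000,704.00 × 7.922 = INR 1,014,021,577.09
INR 1,014,021,577.09 × 0.08796 = CNY 89,193,337.92
Profit = CNY 89,193,337.92 − CNY 86,957,000.00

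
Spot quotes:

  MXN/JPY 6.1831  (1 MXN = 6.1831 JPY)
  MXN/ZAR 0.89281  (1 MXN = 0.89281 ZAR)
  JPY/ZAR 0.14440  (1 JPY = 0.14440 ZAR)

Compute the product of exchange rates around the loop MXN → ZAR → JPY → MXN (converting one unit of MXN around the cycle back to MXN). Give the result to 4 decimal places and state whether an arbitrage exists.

1.0000 (no arbitrage)

Around MXN → ZAR → JPY → MXN: 1 × 0.89281 ÷ 0.14440 ÷ 6.1831 = 0.999967
Product ≈ 1 (deviation 0.003%, within rounding noise).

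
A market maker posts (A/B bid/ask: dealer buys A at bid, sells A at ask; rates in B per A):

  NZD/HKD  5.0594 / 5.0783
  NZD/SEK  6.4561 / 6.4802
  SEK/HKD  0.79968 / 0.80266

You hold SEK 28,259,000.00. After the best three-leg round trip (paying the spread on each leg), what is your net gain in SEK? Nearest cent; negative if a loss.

Best loop SEK → HKD → NZD → SEK:
SEK 28,259,000.00 × 0.79968 (sell SEK at bid) = HKD 22,598,157.12
HKD 22,598,157.12 ÷ 5.0783 (buy NZD at ask) = NZD 4,449,945.28
NZD 4,449,945.28 × 6.4561 (sell NZD at bid) = SEK 28,729,291.73

Net profit: SEK 470,291.73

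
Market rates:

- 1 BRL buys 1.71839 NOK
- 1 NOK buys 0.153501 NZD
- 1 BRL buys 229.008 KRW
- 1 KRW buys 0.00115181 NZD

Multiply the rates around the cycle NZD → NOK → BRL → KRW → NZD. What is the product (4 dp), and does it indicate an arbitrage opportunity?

1.0000 (no arbitrage)

Around NZD → NOK → BRL → KRW → NZD: 1 ÷ 0.153501 ÷ 1.71839 × 229.008 × 0.00115181 = 0.999997
Product ≈ 1 (deviation 0.000%, within rounding noise).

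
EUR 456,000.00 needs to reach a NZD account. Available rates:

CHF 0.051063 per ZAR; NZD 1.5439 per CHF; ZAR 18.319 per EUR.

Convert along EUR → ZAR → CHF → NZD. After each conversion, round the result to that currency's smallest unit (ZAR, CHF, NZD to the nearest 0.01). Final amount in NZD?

NZD 658,555.07

EUR 456,000.00 × 18.319 = ZAR 8,353,464.00
ZAR 8,353,464.00 × 0.051063 = CHF 426,552.93
CHF 426,552.93 × 1.5439 = NZD 658,555.07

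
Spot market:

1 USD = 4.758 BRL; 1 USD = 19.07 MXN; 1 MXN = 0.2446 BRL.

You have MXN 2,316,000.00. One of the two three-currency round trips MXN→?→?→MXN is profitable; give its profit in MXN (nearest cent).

Profit: MXN 46,413.13

Profitable loop is MXN → USD → BRL → MXN:
MXN 2,316,000.00 ÷ 19.07 = USD 121,447.30
USD 121,447.30 × 4.758 = BRL 577,846.25
BRL 577,846.25 ÷ 0.2446 = MXN 2,362,413.13
Profit = MXN 2,362,413.13 − MXN 2,316,000.00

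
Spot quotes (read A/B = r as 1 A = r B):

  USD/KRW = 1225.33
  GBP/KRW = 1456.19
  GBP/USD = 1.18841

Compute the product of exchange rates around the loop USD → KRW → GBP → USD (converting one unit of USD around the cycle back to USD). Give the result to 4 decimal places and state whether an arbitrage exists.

1.0000 (no arbitrage)

Around USD → KRW → GBP → USD: 1 × 1225.33 ÷ 1456.19 × 1.18841 = 1.000003
Product ≈ 1 (deviation 0.000%, within rounding noise).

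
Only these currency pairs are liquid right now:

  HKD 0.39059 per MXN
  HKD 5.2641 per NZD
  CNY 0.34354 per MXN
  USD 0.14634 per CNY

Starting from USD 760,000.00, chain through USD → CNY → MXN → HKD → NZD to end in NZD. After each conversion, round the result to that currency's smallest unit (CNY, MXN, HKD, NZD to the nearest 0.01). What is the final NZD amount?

USD 760,000.00 ÷ 0.14634 = CNY 5,193,385.27
CNY 5,193,385.27 ÷ 0.34354 = MXN 15,117,265.15
MXN 15,117,265.15 × 0.39059 = HKD 5,904,652.59
HKD 5,904,652.59 ÷ 5.2641 = NZD 1,121,683.21

NZD 1,121,683.21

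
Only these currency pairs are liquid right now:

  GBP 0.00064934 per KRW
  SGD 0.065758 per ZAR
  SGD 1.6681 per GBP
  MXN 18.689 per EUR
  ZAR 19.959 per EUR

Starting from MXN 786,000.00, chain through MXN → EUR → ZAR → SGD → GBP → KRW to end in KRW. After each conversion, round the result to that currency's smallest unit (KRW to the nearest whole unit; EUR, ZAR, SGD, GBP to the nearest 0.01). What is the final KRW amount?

MXN 786,000.00 ÷ 18.689 = EUR 42,056.82
EUR 42,056.82 × 19.959 = ZAR 839,412.07
ZAR 839,412.07 × 0.065758 = SGD 55,198.06
SGD 55,198.06 ÷ 1.6681 = GBP 33,090.38
GBP 33,090.38 ÷ 0.00064934 = KRW 50,960,021

KRW 50,960,021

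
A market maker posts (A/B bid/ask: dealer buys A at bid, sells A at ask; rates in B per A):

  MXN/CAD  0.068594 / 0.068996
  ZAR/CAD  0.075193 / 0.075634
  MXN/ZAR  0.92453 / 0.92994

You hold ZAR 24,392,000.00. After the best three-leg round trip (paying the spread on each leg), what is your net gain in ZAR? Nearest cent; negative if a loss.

Best loop ZAR → CAD → MXN → ZAR:
ZAR 24,392,000.00 × 0.075193 (sell ZAR at bid) = CAD 1,834,107.66
CAD 1,834,107.66 ÷ 0.068996 (buy MXN at ask) = MXN 26,582,811.41
MXN 26,582,811.41 × 0.92453 (sell MXN at bid) = ZAR 24,576,606.63

Net profit: ZAR 184,606.63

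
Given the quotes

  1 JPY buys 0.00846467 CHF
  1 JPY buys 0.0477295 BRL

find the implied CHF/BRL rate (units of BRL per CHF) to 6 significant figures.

1 CHF ÷ 0.00846467 = 118.138 JPY
118.138 JPY × 0.0477295 = 5.63867 BRL

CHF/BRL = 5.63867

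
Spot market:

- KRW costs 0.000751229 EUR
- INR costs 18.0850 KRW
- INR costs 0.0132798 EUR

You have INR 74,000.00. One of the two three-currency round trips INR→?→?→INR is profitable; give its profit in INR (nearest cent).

Profitable loop is INR → KRW → EUR → INR:
INR 74,000.00 × 18.0850 = KRW 1,338,290
KRW 1,338,290 × 0.000751229 = EUR 1,005.36
EUR 1,005.36 ÷ 0.0132798 = INR 75,706.13
Profit = INR 75,706.13 − INR 74,000.00

Profit: INR 1,706.13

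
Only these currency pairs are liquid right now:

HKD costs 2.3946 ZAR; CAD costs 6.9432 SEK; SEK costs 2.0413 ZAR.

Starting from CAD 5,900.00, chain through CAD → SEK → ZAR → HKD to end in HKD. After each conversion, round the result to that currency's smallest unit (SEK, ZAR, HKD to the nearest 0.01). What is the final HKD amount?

HKD 34,920.91

CAD 5,900.00 × 6.9432 = SEK 40,964.88
SEK 40,964.88 × 2.0413 = ZAR 83,621.61
ZAR 83,621.61 ÷ 2.3946 = HKD 34,920.91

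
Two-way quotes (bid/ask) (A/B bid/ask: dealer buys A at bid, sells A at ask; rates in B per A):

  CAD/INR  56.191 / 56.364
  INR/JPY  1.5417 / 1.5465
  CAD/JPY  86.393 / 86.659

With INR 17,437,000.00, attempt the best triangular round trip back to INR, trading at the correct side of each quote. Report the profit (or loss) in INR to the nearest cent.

Best loop INR → JPY → CAD → INR:
INR 17,437,000.00 × 1.5417 (sell INR at bid) = JPY 26,882,623
JPY 26,882,623 ÷ 86.659 (buy CAD at ask) = CAD 310,211.55
CAD 310,211.55 × 56.191 (sell CAD at bid) = INR 17,431,097.33

Net result: INR -5,902.67 (no profitable arbitrage after spreads)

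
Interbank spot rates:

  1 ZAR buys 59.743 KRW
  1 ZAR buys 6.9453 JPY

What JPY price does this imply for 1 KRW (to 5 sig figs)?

1 KRW ÷ 59.743 = 0.0167384 ZAR
0.0167384 ZAR × 6.9453 = 0.116253 JPY

KRW/JPY = 0.11625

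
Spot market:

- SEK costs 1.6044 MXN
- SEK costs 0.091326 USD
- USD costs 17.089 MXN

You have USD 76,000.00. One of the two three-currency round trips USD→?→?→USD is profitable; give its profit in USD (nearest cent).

Profitable loop is USD → SEK → MXN → USD:
USD 76,000.00 ÷ 0.091326 = SEK 832,183.61
SEK 832,183.61 × 1.6044 = MXN 1,335,155.38
MXN 1,335,155.38 ÷ 17.089 = USD 78,129.52
Profit = USD 78,129.52 − USD 76,000.00

Profit: USD 2,129.52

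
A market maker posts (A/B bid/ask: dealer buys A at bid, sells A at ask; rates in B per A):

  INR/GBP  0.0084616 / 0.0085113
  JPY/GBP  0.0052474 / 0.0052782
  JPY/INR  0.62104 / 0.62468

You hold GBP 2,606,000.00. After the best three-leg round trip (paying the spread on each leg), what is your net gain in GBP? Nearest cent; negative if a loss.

Net result: GBP -11,458.43 (no profitable arbitrage after spreads)

Best loop GBP → JPY → INR → GBP:
GBP 2,606,000.00 ÷ 0.0052782 (buy JPY at ask) = JPY 493,728,923
JPY 493,728,923 × 0.62104 (sell JPY at bid) = INR 306,625,410.18
INR 306,625,410.18 × 0.0084616 (sell INR at bid) = GBP 2,594,541.57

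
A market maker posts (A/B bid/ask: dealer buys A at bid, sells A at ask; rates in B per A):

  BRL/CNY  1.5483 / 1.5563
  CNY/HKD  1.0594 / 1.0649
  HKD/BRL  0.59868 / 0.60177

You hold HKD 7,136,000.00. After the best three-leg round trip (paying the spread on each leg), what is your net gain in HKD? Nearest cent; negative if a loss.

Net profit: HKD 19,206.36

Best loop HKD → CNY → BRL → HKD:
HKD 7,136,000.00 ÷ 1.0649 (buy CNY at ask) = CNY 6,701,098.69
CNY 6,701,098.69 ÷ 1.5563 (buy BRL at ask) = BRL 4,305,788.53
BRL 4,305,788.53 ÷ 0.60177 (buy HKD at ask) = HKD 7,155,206.36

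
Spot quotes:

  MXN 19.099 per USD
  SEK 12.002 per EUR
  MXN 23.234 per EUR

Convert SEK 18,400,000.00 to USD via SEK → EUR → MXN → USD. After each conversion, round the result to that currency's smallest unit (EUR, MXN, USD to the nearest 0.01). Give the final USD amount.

USD 1,864,994.51

SEK 18,400,000.00 ÷ 12.002 = EUR 1,533,077.82
EUR 1,533,077.82 × 23.234 = MXN 35,619,530.07
MXN 35,619,530.07 ÷ 19.099 = USD 1,864,994.51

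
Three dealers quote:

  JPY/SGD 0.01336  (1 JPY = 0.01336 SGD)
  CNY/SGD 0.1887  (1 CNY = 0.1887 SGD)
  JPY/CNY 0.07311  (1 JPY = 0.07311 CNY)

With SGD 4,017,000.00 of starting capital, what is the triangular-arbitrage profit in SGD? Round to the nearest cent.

Profit: SGD 131,050.72

Profitable loop is SGD → JPY → CNY → SGD:
SGD 4,017,000.00 ÷ 0.01336 = JPY 300,673,653
JPY 300,673,653 × 0.07311 = CNY 21,982,250.75
CNY 21,982,250.75 × 0.1887 = SGD 4,148,050.72
Profit = SGD 4,148,050.72 − SGD 4,017,000.00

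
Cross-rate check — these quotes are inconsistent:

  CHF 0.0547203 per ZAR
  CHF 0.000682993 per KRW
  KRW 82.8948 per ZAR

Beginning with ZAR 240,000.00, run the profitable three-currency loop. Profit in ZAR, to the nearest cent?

Profit: ZAR 8,316.92

Profitable loop is ZAR → KRW → CHF → ZAR:
ZAR 240,000.00 × 82.8948 = KRW 19,894,752
KRW 19,894,752 × 0.000682993 = CHF 13,587.98
CHF 13,587.98 ÷ 0.0547203 = ZAR 248,316.92
Profit = ZAR 248,316.92 − ZAR 240,000.00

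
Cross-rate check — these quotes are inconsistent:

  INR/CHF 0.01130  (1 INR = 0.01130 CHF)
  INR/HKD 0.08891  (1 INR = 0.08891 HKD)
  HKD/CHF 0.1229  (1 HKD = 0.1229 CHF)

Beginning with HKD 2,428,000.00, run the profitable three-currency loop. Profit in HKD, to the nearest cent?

Profitable loop is HKD → INR → CHF → HKD:
HKD 2,428,000.00 ÷ 0.08891 = INR 27,308,514.23
INR 27,308,514.23 × 0.01130 = CHF 308,586.21
CHF 308,586.21 ÷ 0.1229 = HKD 2,510,872.34
Profit = HKD 2,510,872.34 − HKD 2,428,000.00

Profit: HKD 82,872.34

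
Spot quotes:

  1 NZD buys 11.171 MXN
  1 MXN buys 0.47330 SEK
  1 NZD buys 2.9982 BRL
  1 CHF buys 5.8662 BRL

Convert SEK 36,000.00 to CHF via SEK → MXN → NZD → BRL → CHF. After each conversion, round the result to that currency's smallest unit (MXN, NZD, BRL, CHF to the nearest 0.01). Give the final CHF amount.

SEK 36,000.00 ÷ 0.47330 = MXN 76,061.69
MXN 76,061.69 ÷ 11.171 = NZD 6,808.85
NZD 6,808.85 × 2.9982 = BRL 20,414.29
BRL 20,414.29 ÷ 5.8662 = CHF 3,479.99

CHF 3,479.99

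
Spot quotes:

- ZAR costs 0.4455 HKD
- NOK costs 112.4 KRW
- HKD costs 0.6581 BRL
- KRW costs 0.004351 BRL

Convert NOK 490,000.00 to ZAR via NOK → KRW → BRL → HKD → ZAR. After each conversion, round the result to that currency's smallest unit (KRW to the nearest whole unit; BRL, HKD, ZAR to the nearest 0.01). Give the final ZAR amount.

NOK 490,000.00 × 112.4 = KRW 55,076,000
KRW 55,076,000 × 0.004351 = BRL 239,635.68
BRL 239,635.68 ÷ 0.6581 = HKD 364,132.62
HKD 364,132.62 ÷ 0.4455 = ZAR 817,357.17

ZAR 817,357.17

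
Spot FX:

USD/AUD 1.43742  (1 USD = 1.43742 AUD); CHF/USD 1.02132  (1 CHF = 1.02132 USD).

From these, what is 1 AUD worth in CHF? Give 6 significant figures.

1 AUD ÷ 1.43742 = 0.695691 USD
0.695691 USD ÷ 1.02132 = 0.681168 CHF

AUD/CHF = 0.681168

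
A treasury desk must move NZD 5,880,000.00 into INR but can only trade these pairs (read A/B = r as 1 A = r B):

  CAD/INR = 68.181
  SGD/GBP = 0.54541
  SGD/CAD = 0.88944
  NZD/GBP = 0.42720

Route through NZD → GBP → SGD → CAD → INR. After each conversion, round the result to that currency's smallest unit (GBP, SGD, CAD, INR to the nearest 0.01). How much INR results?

NZD 5,880,000.00 × 0.42720 = GBP 2,511,936.00
GBP 2,511,936.00 ÷ 0.54541 = SGD 4,605,592.12
SGD 4,605,592.12 × 0.88944 = CAD 4,096,397.86
CAD 4,096,397.86 × 68.181 = INR 279,296,502.49

INR 279,296,502.49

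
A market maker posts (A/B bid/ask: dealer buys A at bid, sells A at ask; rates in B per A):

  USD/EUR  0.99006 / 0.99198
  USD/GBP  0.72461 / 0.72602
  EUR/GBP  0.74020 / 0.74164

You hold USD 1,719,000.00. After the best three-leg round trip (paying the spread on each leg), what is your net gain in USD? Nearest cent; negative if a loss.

Best loop USD → EUR → GBP → USD:
USD 1,719,000.00 × 0.99006 (sell USD at bid) = EUR 1,701,913.14
EUR 1,701,913.14 × 0.74020 (sell EUR at bid) = GBP 1,259,756.11
GBP 1,259,756.11 ÷ 0.72602 (buy USD at ask) = USD 1,735,153.45

Net profit: USD 16,153.45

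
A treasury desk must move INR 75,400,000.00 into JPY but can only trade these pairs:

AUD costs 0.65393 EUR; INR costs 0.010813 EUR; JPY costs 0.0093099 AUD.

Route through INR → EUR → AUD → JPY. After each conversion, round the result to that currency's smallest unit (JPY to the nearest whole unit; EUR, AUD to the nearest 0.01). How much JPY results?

JPY 133,918,714

INR 75,400,000.00 × 0.010813 = EUR 815,300.20
EUR 815,300.20 ÷ 0.65393 = AUD 1,246,769.84
AUD 1,246,769.84 ÷ 0.0093099 = JPY 133,918,714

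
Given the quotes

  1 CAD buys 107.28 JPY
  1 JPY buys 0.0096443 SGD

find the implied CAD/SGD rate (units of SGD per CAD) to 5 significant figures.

CAD/SGD = 1.0346

1 CAD × 107.28 = 107.28 JPY
107.28 JPY × 0.0096443 = 1.03464 SGD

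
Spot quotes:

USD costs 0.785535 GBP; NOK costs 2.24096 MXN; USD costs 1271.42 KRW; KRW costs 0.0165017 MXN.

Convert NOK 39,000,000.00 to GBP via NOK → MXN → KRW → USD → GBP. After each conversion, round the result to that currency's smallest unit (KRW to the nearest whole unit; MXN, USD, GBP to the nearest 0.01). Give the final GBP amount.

GBP 3,272,250.37

NOK 39,000,000.00 × 2.24096 = MXN 87,397,440.00
MXN 87,397,440.00 ÷ 0.0165017 = KRW 5,296,268,869
KRW 5,296,268,869 ÷ 1271.42 = USD 4,165,632.81
USD 4,165,632.81 × 0.785535 = GBP 3,272,250.37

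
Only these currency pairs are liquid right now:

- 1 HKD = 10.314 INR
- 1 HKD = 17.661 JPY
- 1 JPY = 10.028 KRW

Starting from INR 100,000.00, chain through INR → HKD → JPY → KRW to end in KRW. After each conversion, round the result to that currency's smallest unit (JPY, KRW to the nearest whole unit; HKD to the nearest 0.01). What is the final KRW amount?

INR 100,000.00 ÷ 10.314 = HKD 9,695.56
HKD 9,695.56 × 17.661 = JPY 171,233
JPY 171,233 × 10.028 = KRW 1,717,125

KRW 1,717,125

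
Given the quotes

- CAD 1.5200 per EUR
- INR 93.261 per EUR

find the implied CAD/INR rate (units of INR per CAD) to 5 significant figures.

CAD/INR = 61.356

1 CAD ÷ 1.5200 = 0.657895 EUR
0.657895 EUR × 93.261 = 61.3559 INR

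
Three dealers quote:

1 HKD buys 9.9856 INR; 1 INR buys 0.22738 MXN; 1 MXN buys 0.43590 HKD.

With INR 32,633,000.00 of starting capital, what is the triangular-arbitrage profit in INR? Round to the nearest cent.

Profit: INR 338,879.54

Profitable loop is INR → HKD → MXN → INR:
INR 32,633,000.00 ÷ 9.9856 = HKD 3,268,005.93
HKD 3,268,005.93 ÷ 0.43590 = MXN 7,497,145.97
MXN 7,497,145.97 ÷ 0.22738 = INR 32,971,879.54
Profit = INR 32,971,879.54 − INR 32,633,000.00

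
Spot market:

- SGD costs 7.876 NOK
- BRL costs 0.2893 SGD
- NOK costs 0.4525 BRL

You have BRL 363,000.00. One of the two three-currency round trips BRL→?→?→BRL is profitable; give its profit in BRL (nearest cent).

Profitable loop is BRL → SGD → NOK → BRL:
BRL 363,000.00 × 0.2893 = SGD 105,015.90
SGD 105,015.90 × 7.876 = NOK 827,105.23
NOK 827,105.23 × 0.4525 = BRL 374,265.12
Profit = BRL 374,265.12 − BRL 363,000.00

Profit: BRL 11,265.12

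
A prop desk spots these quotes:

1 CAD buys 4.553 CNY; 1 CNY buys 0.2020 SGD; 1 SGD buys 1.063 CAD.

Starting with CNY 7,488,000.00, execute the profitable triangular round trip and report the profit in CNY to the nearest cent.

Profitable loop is CNY → CAD → SGD → CNY:
CNY 7,488,000.00 ÷ 4.553 = CAD 1,644,629.91
CAD 1,644,629.91 ÷ 1.063 = SGD 1,547,158.90
SGD 1,547,158.90 ÷ 0.2020 = CNY 7,659,202.49
Profit = CNY 7,659,202.49 − CNY 7,488,000.00

Profit: CNY 171,202.49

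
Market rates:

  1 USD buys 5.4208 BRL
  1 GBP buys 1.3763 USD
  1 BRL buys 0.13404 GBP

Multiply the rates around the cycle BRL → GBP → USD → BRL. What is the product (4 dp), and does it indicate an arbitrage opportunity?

1.0000 (no arbitrage)

Around BRL → GBP → USD → BRL: 1 × 0.13404 × 1.3763 × 5.4208 = 1.000025
Product ≈ 1 (deviation 0.003%, within rounding noise).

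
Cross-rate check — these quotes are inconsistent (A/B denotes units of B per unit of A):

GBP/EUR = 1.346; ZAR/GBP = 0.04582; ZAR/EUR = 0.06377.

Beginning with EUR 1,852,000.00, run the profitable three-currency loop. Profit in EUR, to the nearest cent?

Profitable loop is EUR → GBP → ZAR → EUR:
EUR 1,852,000.00 ÷ 1.346 = GBP 1,375,928.68
GBP 1,375,928.68 ÷ 0.04582 = ZAR 30,028,997.76
ZAR 30,028,997.76 × 0.06377 = EUR 1,914,949.19
Profit = EUR 1,914,949.19 − EUR 1,852,000.00

Profit: EUR 62,949.19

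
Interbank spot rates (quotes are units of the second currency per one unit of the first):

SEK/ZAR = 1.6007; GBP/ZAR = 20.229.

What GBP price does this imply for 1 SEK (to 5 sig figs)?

SEK/GBP = 0.079129

1 SEK × 1.6007 = 1.6007 ZAR
1.6007 ZAR ÷ 20.229 = 0.079129 GBP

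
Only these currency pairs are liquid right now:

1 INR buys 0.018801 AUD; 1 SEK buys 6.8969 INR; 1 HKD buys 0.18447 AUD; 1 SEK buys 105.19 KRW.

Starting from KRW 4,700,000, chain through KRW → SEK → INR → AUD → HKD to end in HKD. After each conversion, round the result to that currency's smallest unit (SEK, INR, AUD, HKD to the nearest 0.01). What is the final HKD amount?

HKD 31,407.44

KRW 4,700,000 ÷ 105.19 = SEK 44,681.05
SEK 44,681.05 × 6.8969 = INR 308,160.73
INR 308,160.73 × 0.018801 = AUD 5,793.73
AUD 5,793.73 ÷ 0.18447 = HKD 31,407.44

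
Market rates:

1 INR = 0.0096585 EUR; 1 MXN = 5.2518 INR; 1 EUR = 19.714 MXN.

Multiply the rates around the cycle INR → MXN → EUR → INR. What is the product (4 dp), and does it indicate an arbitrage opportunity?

1.0000 (no arbitrage)

Around INR → MXN → EUR → INR: 1 ÷ 5.2518 ÷ 19.714 ÷ 0.0096585 = 1.000017
Product ≈ 1 (deviation 0.002%, within rounding noise).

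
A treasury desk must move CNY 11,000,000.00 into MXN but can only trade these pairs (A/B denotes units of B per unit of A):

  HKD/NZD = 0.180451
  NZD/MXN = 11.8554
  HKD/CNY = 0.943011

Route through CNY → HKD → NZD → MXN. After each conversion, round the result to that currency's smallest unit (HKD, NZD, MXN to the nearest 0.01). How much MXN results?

CNY 11,000,000.00 ÷ 0.943011 = HKD 11,664,763.19
HKD 11,664,763.19 × 0.180451 = NZD 2,104,918.18
NZD 2,104,918.18 × 11.8554 = MXN 24,954,646.99

MXN 24,954,646.99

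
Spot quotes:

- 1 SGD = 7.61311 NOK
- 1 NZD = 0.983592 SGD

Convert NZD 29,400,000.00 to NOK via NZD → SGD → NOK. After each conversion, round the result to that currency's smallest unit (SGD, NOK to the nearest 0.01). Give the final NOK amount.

NOK 220,152,906.28

NZD 29,400,000.00 × 0.983592 = SGD 28,917,604.80
SGD 28,917,604.80 × 7.61311 = NOK 220,152,906.28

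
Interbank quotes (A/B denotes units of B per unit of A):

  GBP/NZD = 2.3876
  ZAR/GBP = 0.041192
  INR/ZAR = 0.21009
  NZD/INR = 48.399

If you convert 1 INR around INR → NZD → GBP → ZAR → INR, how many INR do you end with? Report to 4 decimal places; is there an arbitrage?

1.0000 (no arbitrage)

Around INR → NZD → GBP → ZAR → INR: 1 ÷ 48.399 ÷ 2.3876 ÷ 0.041192 ÷ 0.21009 = 0.999963
Product ≈ 1 (deviation 0.004%, within rounding noise).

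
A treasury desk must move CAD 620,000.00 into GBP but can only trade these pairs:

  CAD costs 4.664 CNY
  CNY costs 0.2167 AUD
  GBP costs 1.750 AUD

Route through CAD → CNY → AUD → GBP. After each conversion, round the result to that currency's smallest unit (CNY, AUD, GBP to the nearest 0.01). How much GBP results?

CAD 620,000.00 × 4.664 = CNY 2,891,680.00
CNY 2,891,680.00 × 0.2167 = AUD 626,627.06
AUD 626,627.06 ÷ 1.750 = GBP 358,072.61

GBP 358,072.61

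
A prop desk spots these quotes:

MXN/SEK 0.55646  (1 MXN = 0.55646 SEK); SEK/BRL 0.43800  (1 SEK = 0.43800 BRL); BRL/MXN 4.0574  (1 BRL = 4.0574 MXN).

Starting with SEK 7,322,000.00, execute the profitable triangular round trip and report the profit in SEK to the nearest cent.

Profit: SEK 82,126.63

Profitable loop is SEK → MXN → BRL → SEK:
SEK 7,322,000.00 ÷ 0.55646 = MXN 13,158,178.49
MXN 13,158,178.49 ÷ 4.0574 = BRL 3,243,007.46
BRL 3,243,007.46 ÷ 0.43800 = SEK 7,404,126.63
Profit = SEK 7,404,126.63 − SEK 7,322,000.00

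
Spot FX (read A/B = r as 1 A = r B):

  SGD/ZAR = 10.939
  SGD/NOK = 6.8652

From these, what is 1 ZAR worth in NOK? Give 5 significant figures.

ZAR/NOK = 0.62759

1 ZAR ÷ 10.939 = 0.091416 SGD
0.091416 SGD × 6.8652 = 0.627589 NOK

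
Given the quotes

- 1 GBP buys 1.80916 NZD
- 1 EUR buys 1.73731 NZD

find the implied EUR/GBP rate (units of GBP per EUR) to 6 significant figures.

EUR/GBP = 0.960285

1 EUR × 1.73731 = 1.73731 NZD
1.73731 NZD ÷ 1.80916 = 0.960285 GBP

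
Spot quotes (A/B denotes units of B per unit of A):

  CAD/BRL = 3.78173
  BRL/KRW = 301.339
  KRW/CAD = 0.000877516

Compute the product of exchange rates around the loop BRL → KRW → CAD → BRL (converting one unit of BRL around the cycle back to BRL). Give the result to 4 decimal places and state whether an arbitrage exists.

1.0000 (no arbitrage)

Around BRL → KRW → CAD → BRL: 1 × 301.339 × 0.000877516 × 3.78173 = 1.000002
Product ≈ 1 (deviation 0.000%, within rounding noise).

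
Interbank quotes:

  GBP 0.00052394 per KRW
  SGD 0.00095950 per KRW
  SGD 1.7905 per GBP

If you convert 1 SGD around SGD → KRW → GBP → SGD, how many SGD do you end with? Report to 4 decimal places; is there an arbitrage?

0.9777 (arbitrage exists)

Around SGD → KRW → GBP → SGD: 1 ÷ 0.00095950 × 0.00052394 × 1.7905 = 0.977712
Product < 1; profitable direction is SGD → GBP → KRW → SGD.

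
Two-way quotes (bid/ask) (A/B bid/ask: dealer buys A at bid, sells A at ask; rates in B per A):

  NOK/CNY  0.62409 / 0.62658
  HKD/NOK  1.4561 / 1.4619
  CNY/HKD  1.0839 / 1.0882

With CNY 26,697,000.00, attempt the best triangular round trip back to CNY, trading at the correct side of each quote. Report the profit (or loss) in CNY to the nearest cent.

Net profit: CNY 86,019.99

Best loop CNY → NOK → HKD → CNY:
CNY 26,697,000.00 ÷ 0.62658 (buy NOK at ask) = NOK 42,607,488.27
NOK 42,607,488.27 ÷ 1.4619 (buy HKD at ask) = HKD 29,145,282.35
HKD 29,145,282.35 ÷ 1.0882 (buy CNY at ask) = CNY 26,783,019.99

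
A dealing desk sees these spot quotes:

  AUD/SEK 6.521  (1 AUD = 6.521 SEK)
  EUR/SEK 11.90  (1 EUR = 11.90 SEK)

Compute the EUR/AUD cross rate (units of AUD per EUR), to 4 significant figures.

1 EUR × 11.90 = 11.9 SEK
11.9 SEK ÷ 6.521 = 1.82487 AUD

EUR/AUD = 1.825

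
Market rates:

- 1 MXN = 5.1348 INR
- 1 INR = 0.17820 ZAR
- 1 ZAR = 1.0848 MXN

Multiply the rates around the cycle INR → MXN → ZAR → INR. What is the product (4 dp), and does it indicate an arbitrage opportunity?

1.0074 (arbitrage exists)

Around INR → MXN → ZAR → INR: 1 ÷ 5.1348 ÷ 1.0848 ÷ 0.17820 = 1.007440
Product > 1; profitable direction is INR → MXN → ZAR → INR.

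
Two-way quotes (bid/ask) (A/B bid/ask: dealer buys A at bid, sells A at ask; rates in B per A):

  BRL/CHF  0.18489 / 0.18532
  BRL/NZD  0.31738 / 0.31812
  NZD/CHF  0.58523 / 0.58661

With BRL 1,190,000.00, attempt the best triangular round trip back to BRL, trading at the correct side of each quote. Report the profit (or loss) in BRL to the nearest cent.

Net profit: BRL 2,698.87

Best loop BRL → NZD → CHF → BRL:
BRL 1,190,000.00 × 0.31738 (sell BRL at bid) = NZD 377,682.20
NZD 377,682.20 × 0.58523 (sell NZD at bid) = CHF 221,030.95
CHF 221,030.95 ÷ 0.18532 (buy BRL at ask) = BRL 1,192,698.87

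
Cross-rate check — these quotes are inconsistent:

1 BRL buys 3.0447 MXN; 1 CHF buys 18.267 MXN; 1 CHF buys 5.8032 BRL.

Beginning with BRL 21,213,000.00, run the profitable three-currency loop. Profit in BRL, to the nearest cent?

Profit: BRL 717,941.44

Profitable loop is BRL → CHF → MXN → BRL:
BRL 21,213,000.00 ÷ 5.8032 = CHF 3,655,397.02
CHF 3,655,397.02 × 18.267 = MXN 66,773,137.41
MXN 66,773,137.41 ÷ 3.0447 = BRL 21,930,941.44
Profit = BRL 21,930,941.44 − BRL 21,213,000.00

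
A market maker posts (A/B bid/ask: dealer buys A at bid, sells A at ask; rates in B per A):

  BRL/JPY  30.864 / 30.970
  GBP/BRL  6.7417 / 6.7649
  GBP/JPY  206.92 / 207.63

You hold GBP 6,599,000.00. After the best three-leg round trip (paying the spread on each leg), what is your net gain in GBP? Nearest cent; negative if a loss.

Net profit: GBP 14,169.55

Best loop GBP → BRL → JPY → GBP:
GBP 6,599,000.00 × 6.7417 (sell GBP at bid) = BRL 44,488,478.30
BRL 44,488,478.30 × 30.864 (sell BRL at bid) = JPY 1,373,092,394
JPY 1,373,092,394 ÷ 207.63 (buy GBP at ask) = GBP 6,613,169.55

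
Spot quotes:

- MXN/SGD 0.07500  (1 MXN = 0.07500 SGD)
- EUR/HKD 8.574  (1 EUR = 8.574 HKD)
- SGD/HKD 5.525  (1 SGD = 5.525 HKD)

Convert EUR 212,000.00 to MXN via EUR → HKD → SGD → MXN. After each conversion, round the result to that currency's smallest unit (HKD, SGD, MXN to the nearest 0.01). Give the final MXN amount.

MXN 4,386,577.33

EUR 212,000.00 × 8.574 = HKD 1,817,688.00
HKD 1,817,688.00 ÷ 5.525 = SGD 328,993.30
SGD 328,993.30 ÷ 0.07500 = MXN 4,386,577.33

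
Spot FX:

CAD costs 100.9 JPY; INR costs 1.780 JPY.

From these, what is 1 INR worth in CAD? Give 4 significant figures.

1 INR × 1.780 = 1.78 JPY
1.78 JPY ÷ 100.9 = 0.0176412 CAD

INR/CAD = 0.01764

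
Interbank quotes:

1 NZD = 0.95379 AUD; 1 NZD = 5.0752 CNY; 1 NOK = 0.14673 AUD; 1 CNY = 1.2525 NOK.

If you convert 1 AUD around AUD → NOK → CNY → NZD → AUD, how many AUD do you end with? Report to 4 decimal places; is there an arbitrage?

1.0226 (arbitrage exists)

Around AUD → NOK → CNY → NZD → AUD: 1 ÷ 0.14673 ÷ 1.2525 ÷ 5.0752 × 0.95379 = 1.022593
Product > 1; profitable direction is AUD → NOK → CNY → NZD → AUD.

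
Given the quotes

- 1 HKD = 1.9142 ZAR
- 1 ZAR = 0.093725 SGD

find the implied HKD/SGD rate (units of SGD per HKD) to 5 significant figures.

1 HKD × 1.9142 = 1.9142 ZAR
1.9142 ZAR × 0.093725 = 0.179408 SGD

HKD/SGD = 0.17941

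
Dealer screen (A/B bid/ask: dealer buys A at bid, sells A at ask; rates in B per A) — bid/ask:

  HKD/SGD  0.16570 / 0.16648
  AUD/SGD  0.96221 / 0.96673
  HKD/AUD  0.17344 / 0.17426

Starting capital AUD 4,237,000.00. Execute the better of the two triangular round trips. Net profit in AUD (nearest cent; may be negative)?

Net profit: AUD 10,325.33

Best loop AUD → SGD → HKD → AUD:
AUD 4,237,000.00 × 0.96221 (sell AUD at bid) = SGD 4,076,883.77
SGD 4,076,883.77 ÷ 0.16648 (buy HKD at ask) = HKD 24,488,730.00
HKD 24,488,730.00 × 0.17344 (sell HKD at bid) = AUD 4,247,325.33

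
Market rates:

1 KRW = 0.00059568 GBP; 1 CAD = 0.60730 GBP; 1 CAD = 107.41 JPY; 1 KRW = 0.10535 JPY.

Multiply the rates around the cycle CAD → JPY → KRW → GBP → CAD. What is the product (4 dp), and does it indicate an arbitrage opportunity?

1.0000 (no arbitrage)

Around CAD → JPY → KRW → GBP → CAD: 1 × 107.41 ÷ 0.10535 × 0.00059568 ÷ 0.60730 = 1.000046
Product ≈ 1 (deviation 0.005%, within rounding noise).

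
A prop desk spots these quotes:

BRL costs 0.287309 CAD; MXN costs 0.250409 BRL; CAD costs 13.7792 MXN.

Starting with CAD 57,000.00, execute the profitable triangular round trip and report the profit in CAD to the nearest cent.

Profitable loop is CAD → BRL → MXN → CAD:
CAD 57,000.00 ÷ 0.287309 = BRL 198,392.67
BRL 198,392.67 ÷ 0.250409 = MXN 792,274.52
MXN 792,274.52 ÷ 13.7792 = CAD 57,497.86
Profit = CAD 57,497.86 − CAD 57,000.00

Profit: CAD 497.86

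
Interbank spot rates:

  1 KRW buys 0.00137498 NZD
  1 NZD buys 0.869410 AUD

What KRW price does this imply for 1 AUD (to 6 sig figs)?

1 AUD ÷ 0.869410 = 1.15021 NZD
1.15021 NZD ÷ 0.00137498 = 836.525 KRW

AUD/KRW = 836.525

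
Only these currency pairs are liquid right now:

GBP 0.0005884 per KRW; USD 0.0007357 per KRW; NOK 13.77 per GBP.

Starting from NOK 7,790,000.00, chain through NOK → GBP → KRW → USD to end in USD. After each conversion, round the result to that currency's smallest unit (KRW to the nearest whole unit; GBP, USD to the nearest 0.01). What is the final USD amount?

USD 707,345.53

NOK 7,790,000.00 ÷ 13.77 = GBP 565,722.59
GBP 565,722.59 ÷ 0.0005884 = KRW 961,459,194
KRW 961,459,194 × 0.0007357 = USD 707,345.53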